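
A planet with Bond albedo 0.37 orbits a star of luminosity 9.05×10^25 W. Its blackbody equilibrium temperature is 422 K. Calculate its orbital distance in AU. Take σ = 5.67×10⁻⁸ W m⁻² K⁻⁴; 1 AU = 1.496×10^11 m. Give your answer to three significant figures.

Required flux: S = 4σT⁴/(1−α) = 11420 W m⁻².
Then d = [L/(4πS)]^(1/2) = 2.512×10^10 m, i.e. 0.1679 AU.

0.168 AU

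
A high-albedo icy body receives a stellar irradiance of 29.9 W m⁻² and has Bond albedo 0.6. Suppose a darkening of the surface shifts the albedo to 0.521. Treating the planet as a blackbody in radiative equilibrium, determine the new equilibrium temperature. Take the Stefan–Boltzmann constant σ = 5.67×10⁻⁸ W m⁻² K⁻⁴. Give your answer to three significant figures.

89.1 kelvin

New equilibrium: T₂ = [(1−0.521)·29.90/(4σ)]^(1/4) = 89.14 K.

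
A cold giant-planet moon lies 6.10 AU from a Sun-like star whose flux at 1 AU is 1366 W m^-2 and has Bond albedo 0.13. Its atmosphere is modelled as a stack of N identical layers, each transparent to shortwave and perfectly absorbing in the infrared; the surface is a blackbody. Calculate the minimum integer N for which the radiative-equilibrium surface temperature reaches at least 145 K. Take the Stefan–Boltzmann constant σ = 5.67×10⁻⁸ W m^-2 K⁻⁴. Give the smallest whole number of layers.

Irradiance scales as 1/d², so S = 1366 W m^-2 × (1/6.10)² = 36.71 W m^-2.
OLR = S(1−α)/4 = 7.985 W m^-2; the top layer radiates at T_e = 108.9 K.
Need (N+1)T_e⁴ ≥ T_s⁴, i.e. N+1 ≥ (145/108.9)⁴ = 3.139.
So N ≥ 2.139; the smallest integer is N = 3.

3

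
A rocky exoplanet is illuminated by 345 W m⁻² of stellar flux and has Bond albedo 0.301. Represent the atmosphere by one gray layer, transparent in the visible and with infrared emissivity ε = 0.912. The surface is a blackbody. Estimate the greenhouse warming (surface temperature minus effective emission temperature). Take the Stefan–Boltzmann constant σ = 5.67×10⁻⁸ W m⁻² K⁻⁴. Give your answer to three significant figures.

29.7 K

Effective emission temperature (TOA balance): σT_e⁴ = S(1−α)/4 = 60.29 W m⁻² → T_e = 180.6 K.
The surface balance (absorbed SW + ε·downward IR = σT_s⁴) with T_a⁴ = T_s⁴/2 reduces to T_s = T_e·[2/(2−ε)]^¼ = 210.3 K.
Greenhouse warming: T_s − T_e = 29.69 K.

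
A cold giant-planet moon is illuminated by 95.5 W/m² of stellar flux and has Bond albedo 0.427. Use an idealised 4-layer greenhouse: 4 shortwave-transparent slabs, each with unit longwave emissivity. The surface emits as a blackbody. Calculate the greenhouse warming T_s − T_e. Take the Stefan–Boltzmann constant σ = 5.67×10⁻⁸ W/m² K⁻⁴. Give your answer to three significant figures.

The effective emission temperature is T_e = [S(1−α)/(4σ)]^¼ = 124.6 K.
Surface: T_s = (5)^¼·T_e = 186.4 K.
So the greenhouse effect raises the surface by 186.4 − 124.6 = 61.74 K.

61.7 K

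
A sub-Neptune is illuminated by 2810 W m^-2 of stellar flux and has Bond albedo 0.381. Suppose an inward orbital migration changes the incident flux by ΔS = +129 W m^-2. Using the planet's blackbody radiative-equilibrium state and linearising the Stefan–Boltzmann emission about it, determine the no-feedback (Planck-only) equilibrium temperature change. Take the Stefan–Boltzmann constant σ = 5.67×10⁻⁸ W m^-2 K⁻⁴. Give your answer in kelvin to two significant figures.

The baseline emission temperature is T_e = 295.9 K.
ΔF = Δ[S(1−α)]/4 = (1−0.381)·+129/4 = 19.96 W m^-2.
The Planck feedback parameter is 4σT_e³ = 5.878 W m^-2/K.
So ΔT₀ = 19.96/5.878 = 3.40 K.

3.4 K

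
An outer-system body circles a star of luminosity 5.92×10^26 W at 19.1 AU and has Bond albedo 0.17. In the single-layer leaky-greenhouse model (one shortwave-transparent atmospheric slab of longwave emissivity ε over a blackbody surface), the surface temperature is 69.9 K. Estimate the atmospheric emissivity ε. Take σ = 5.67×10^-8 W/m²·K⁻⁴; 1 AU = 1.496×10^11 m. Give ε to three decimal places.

Orbital distance: d = 19.1 AU = 2.857×10^12 m.
Flux at the orbit: S = L/(4πd²) = 5.92×10^26/(4π·(2.86×10^12)²) = 5.770 W/m².
First, T_e = [5.770·(1−0.17)/(4σ)]^(1/4) = 67.79 K.
T_s⁴ = T_e⁴·2/(2−ε) → ε = 2 − 2(T_e/T_s)⁴ = 2 − 2·(67.79/69.9)⁴ = 0.2310.

0.231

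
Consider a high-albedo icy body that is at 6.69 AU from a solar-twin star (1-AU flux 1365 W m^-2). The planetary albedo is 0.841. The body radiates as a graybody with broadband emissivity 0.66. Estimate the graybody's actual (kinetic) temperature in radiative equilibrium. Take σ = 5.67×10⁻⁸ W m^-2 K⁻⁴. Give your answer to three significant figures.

75.4 K

Flux at the orbit: S = 1365/(6.69)² = 30.50 W m^-2.
The planet absorbs (1−α)S over its disc πR² and re-emits over 4πR², so the mean absorbed flux is (1−0.841)·30.50/4 = 1.212 W m^-2.
Equating to εσT⁴ with ε = 0.66: T = (1.212/0.66σ)^(1/4) = 75.44 K.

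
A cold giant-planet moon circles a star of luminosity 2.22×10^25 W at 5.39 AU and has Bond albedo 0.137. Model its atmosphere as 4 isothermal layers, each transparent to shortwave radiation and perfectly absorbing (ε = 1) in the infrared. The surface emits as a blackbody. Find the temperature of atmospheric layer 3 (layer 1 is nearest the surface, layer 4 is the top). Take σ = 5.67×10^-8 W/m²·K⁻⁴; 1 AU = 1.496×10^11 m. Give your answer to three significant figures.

d = 5.39 × 1.496×10^11 m = 8.063×10^11 m.
Spreading L over a sphere of radius d: S = 2.22×10^25/(4π·8.06×10^11²) = 2.717 W/m².
Top-of-atmosphere balance: σT_e⁴ = S(1−α)/4 = 0.5862 W/m² → T_e = 56.70 K.
Each opaque layer satisfies 2T_j⁴ = T_{j−1}⁴ + T_{j+1}⁴, giving T_k⁴ = (N+1−k)T_e⁴.
With k = 3: T_3 = (4+1−3)^¼·56.70 K = 67.43 K.

67.4 K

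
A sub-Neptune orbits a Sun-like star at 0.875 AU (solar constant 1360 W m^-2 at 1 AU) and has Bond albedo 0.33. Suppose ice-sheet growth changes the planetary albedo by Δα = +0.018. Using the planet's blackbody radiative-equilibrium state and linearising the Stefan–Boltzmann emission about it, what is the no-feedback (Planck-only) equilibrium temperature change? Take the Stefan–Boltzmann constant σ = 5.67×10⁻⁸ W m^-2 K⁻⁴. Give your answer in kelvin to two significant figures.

Irradiance scales as 1/d², so S = 1360 W m^-2 × (1/0.875)² = 1776 W m^-2.
Unperturbed T_e = [1776·(1−0.33)/(4σ)]^¼ = 269.1 K.
ΔF = −(S/4)Δα = −(1776/4)×(+0.018) = -7.993 W m^-2.
The Planck feedback parameter is 4σT_e³ = 4.422 W m^-2/K.
So ΔT₀ = -7.993/4.422 = -1.81 K.

-1.8 kelvin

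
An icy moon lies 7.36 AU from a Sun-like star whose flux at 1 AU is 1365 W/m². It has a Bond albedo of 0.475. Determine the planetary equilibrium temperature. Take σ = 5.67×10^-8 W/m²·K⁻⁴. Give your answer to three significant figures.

By the inverse-square law, S = 1365/7.36² = 25.20 W/m².
Averaging over the sphere, the absorbed flux is S(1−α)/4 = 3.307 W/m².
Set σT⁴ = 3.307 → T = (3.307/σ)^(1/4) = 87.39 K.

87.4 K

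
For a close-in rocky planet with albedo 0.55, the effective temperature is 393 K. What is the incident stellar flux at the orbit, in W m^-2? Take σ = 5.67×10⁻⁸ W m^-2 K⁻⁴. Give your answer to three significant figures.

Invert the energy balance for S: S = 4σT⁴/(1−α).
The emitted flux is σT⁴ = 1353 W m^-2.
So S = 4×1353/(1−0.55) = 12020 W m^-2.

12000 W m^-2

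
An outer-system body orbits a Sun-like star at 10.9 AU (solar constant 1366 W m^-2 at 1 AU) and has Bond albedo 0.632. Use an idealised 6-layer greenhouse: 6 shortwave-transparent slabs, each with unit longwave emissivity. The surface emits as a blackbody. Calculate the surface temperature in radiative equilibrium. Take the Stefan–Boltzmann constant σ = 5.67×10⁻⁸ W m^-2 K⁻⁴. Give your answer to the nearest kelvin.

107 K

Irradiance scales as 1/d², so S = 1366 W m^-2 × (1/10.9)² = 11.50 W m^-2.
The effective emission temperature is T_e = [S(1−α)/(4σ)]^¼ = 65.72 K.
With N = 6 opaque layers, T_s = (N+1)^(1/4)·T_e = 7^(1/4)·65.72 = 106.9 K.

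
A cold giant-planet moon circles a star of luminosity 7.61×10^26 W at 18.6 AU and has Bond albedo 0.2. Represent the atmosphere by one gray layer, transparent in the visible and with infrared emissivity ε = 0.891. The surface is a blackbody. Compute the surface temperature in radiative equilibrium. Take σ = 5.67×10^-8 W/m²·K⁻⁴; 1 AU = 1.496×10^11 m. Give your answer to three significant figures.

d = 18.6 × 1.496×10^11 m = 2.783×10^12 m.
Spreading L over a sphere of radius d: S = 7.61×10^26/(4π·2.78×10^12²) = 7.821 W/m².
At the top of the atmosphere, σT_e⁴ = S(1−α)/4 = 1.564 W/m², giving T_e = 72.47 K.
For a single slab of emissivity ε, T_s⁴ = 2T_e⁴/(2−ε); thus T_s = 72.47·(1.803)^(1/4) = 83.99 K.

84.0 K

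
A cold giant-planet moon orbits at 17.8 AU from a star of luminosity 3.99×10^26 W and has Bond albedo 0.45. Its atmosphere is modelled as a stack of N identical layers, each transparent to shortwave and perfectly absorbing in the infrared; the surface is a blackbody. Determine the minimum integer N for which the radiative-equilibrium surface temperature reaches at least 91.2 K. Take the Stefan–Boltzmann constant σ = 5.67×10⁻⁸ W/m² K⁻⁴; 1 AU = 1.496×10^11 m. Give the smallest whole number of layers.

6

d = 17.8 × 1.496×10^11 m = 2.663×10^12 m.
S = L/(4πd²) = 4.478 W/m².
The effective emission temperature is T_e = [S(1−α)/(4σ)]^¼ = 57.40 K.
Need (N+1)T_e⁴ ≥ T_s⁴, i.e. N+1 ≥ (91.2/57.40)⁴ = 6.371.
The minimum whole number is N = 6.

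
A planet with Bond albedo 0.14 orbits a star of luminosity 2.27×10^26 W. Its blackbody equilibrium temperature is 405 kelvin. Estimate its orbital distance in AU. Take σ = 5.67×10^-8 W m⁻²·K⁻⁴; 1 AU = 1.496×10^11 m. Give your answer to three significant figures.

Required flux: S = 4σT⁴/(1−α) = 7095 W m⁻².
From L = 4πd²S, d = √(2.27×10^26/(4π·7095)) = 5.046×10^10 m = 0.3373 AU.

0.337 AU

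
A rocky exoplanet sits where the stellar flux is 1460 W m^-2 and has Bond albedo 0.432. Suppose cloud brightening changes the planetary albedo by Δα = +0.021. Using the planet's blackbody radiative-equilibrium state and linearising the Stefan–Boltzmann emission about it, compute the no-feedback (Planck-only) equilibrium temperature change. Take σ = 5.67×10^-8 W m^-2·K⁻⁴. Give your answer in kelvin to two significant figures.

-2.3 K

Unperturbed T_e = [1460·(1−0.432)/(4σ)]^¼ = 245.9 K.
ΔF = −(S/4)Δα = −(1460/4)×(+0.021) = -7.665 W m^-2.
Linearising σT⁴ gives d(σT⁴)/dT = 4σT_e³ = 3.372 W m^-2 per K.
Hence the no-feedback warming is ΔF/(4σT_e³) = -2.27 K.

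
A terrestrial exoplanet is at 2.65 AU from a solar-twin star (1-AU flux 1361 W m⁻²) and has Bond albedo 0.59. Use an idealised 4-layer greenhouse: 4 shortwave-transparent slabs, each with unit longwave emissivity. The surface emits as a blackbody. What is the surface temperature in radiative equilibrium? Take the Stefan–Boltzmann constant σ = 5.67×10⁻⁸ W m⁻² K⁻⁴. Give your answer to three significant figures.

205 K

Irradiance scales as 1/d², so S = 1361 W m⁻² × (1/2.65)² = 193.8 W m⁻².
Top-of-atmosphere balance: σT_e⁴ = S(1−α)/4 = 19.87 W m⁻² → T_e = 136.8 K.
For an N-layer opaque stack, T_s⁴ = (N+1)T_e⁴, hence T_s = (5)^(1/4)×136.8 K = 204.6 K.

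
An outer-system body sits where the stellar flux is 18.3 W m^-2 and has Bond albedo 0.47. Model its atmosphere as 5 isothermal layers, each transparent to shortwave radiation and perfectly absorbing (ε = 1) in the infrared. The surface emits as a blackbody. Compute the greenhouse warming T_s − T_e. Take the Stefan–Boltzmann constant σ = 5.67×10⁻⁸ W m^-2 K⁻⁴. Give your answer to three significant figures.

45.7 kelvin

OLR = S(1−α)/4 = 2.425 W m^-2; the top layer radiates at T_e = 80.87 K.
T_s = (N+1)^(1/4)·T_e = 126.6 K.
Warming: T_s − T_e = 45.70 K.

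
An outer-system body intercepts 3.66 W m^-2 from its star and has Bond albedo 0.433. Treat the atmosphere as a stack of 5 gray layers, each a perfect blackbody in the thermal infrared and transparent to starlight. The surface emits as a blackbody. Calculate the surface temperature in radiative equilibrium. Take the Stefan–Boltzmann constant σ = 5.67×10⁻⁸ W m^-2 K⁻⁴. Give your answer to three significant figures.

OLR = S(1−α)/4 = 0.5188 W m^-2; the top layer radiates at T_e = 55.00 K.
Layer-by-layer balance gives σT_s⁴ = (N+1)σT_e⁴, so T_s = 6^¼·55.00 = 86.08 K.

86.1 K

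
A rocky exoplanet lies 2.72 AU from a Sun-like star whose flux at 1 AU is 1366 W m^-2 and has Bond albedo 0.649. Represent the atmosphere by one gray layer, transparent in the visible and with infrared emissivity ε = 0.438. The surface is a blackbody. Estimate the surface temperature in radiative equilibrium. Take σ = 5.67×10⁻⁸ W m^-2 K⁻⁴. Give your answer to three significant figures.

By the inverse-square law, S = 1366/2.72² = 184.6 W m^-2.
At the top of the atmosphere, σT_e⁴ = S(1−α)/4 = 16.20 W m^-2, giving T_e = 130.0 K.
The surface balance (absorbed SW + ε·downward IR = σT_s⁴) with T_a⁴ = T_s⁴/2 reduces to T_s = T_e·[2/(2−ε)]^¼ = 138.3 K.

138 K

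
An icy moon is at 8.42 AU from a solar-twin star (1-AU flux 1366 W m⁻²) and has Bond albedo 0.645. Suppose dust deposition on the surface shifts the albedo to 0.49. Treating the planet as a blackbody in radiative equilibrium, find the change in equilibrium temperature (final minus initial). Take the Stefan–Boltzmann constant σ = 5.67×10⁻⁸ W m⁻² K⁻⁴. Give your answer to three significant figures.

By the inverse-square law, S = 1366/8.42² = 19.27 W m⁻².
Before: T₁ = [19.27·0.355/(4σ)]^(1/4) = 74.11 K.
With α = 0.49, T₂ = 81.13 K.
ΔT = T₂ − T₁ = 7.025 K.

7.03 K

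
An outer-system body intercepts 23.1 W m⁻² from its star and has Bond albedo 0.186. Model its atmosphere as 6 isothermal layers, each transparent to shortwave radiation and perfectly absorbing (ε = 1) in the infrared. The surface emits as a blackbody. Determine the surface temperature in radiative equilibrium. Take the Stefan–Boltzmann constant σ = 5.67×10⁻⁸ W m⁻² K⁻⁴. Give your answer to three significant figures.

Top-of-atmosphere balance: σT_e⁴ = S(1−α)/4 = 4.701 W m⁻² → T_e = 95.42 K.
With N = 6 opaque layers, T_s = (N+1)^(1/4)·T_e = 7^(1/4)·95.42 = 155.2 K.

155 K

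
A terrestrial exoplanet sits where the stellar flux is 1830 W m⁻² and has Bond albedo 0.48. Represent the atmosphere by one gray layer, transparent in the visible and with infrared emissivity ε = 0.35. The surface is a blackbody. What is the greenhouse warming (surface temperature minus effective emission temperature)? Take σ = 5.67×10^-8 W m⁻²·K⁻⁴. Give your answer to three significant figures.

12.5 kelvin

Effective emission temperature (TOA balance): σT_e⁴ = S(1−α)/4 = 237.9 W m⁻² → T_e = 254.5 K.
For a single slab of emissivity ε, T_s⁴ = 2T_e⁴/(2−ε); thus T_s = 254.5·(1.212)^(1/4) = 267.0 K.
T_s − T_e = 267.0 − 254.5 = 12.54 K.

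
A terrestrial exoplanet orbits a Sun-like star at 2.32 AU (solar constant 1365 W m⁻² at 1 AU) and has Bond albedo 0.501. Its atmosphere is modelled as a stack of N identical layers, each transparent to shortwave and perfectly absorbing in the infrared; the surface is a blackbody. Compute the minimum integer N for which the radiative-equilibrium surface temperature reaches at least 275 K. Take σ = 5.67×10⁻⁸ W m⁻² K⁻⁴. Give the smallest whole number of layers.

Flux at the orbit: S = 1365/(2.32)² = 253.6 W m⁻².
The effective emission temperature is T_e = [S(1−α)/(4σ)]^¼ = 153.7 K.
Need (N+1)T_e⁴ ≥ T_s⁴, i.e. N+1 ≥ (275/153.7)⁴ = 10.250.
So N ≥ 9.250; the smallest integer is N = 10.

10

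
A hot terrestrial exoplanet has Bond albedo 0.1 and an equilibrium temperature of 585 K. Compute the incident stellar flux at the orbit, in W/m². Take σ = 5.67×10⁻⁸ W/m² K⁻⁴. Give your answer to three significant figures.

Invert the energy balance for S: S = 4σT⁴/(1−α).
σT⁴ = 5.67×10⁻⁸·(585)⁴ = 6641 W/m².
S = 4·6641/0.9 = 29510 W/m².

29500 W/m²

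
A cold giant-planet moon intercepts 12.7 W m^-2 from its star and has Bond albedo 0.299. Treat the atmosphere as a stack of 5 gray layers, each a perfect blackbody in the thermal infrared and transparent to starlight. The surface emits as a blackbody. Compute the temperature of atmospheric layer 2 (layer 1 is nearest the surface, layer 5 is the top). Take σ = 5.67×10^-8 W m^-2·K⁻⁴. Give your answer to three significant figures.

112 K

The effective emission temperature is T_e = [S(1−α)/(4σ)]^¼ = 79.15 K.
Each opaque layer satisfies 2T_j⁴ = T_{j−1}⁴ + T_{j+1}⁴, giving T_k⁴ = (N+1−k)T_e⁴.
T_2 = (4)^(1/4)·79.15 = 111.9 K.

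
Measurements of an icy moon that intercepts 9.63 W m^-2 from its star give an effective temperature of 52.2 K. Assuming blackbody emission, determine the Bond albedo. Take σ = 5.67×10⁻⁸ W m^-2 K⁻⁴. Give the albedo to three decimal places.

0.825

Energy balance: S(1−α)/4 = σT⁴, so 1−α = 4σT⁴/S.
σT⁴ = 0.4210 W m^-2, so 4σT⁴ = 1.684 W m^-2.
Hence α = 1 − 1.684/9.630 = 0.8251.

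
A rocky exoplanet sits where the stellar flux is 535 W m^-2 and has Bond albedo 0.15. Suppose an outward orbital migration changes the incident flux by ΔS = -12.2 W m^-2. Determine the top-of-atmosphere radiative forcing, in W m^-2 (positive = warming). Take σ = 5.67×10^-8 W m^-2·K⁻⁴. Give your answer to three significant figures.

-2.59 W m^-2

Only a fraction (1−α) is absorbed and it's spread over 4πR², so ΔF = (1−α)ΔS/4 = -2.592 W m^-2.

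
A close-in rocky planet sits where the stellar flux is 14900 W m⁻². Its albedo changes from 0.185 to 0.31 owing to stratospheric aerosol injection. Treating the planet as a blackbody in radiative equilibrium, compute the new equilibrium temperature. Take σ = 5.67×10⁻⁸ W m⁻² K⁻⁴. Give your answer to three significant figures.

New equilibrium: T₂ = [(1−0.31)·14900/(4σ)]^(1/4) = 461.4 K.

461 kelvin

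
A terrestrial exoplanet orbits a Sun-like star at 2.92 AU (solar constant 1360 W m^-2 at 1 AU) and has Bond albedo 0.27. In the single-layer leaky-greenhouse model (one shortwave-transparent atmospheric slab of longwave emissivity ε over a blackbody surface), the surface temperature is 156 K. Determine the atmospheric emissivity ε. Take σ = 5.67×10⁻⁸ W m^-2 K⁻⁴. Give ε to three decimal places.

0.266

Flux at the orbit: S = 1360/(2.92)² = 159.5 W m^-2.
Effective temperature: T_e = [S(1−α)/(4σ)]^(1/4) = 150.5 K.
T_s⁴ = T_e⁴·2/(2−ε) → ε = 2 − 2(T_e/T_s)⁴ = 2 − 2·(150.5/156)⁴ = 0.2663.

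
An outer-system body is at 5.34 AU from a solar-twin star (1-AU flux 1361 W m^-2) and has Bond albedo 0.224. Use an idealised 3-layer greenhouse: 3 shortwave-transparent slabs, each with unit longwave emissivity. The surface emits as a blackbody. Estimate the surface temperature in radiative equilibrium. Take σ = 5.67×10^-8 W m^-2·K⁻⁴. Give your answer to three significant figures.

160 K

Flux at the orbit: S = 1361/(5.34)² = 47.73 W m^-2.
Top-of-atmosphere balance: σT_e⁴ = S(1−α)/4 = 9.259 W m^-2 → T_e = 113.0 K.
With N = 3 opaque layers, T_s = (N+1)^(1/4)·T_e = 4^(1/4)·113.0 = 159.9 K.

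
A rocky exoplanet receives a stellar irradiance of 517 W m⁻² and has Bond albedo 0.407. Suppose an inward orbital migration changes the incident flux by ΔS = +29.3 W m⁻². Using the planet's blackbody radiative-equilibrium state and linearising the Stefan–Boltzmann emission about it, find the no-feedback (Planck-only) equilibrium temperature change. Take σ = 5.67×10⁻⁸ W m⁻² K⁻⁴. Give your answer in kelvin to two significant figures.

Reference equilibrium: T_e = [S(1−α)/(4σ)]^(1/4) = 191.7 K.
Only a fraction (1−α) is absorbed and it's spread over 4πR², so ΔF = (1−α)ΔS/4 = 4.344 W m⁻².
The Planck feedback parameter is 4σT_e³ = 1.599 W m⁻²/K.
Hence the no-feedback warming is ΔF/(4σT_e³) = 2.72 K.

2.7 kelvin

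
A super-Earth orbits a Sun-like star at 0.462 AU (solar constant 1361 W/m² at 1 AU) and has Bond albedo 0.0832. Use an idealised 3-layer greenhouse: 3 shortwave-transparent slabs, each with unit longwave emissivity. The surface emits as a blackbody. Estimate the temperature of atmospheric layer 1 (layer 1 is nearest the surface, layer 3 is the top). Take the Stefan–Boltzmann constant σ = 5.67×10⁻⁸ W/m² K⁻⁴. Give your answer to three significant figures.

527 K

By the inverse-square law, S = 1361/0.462² = 6376 W/m².
The effective emission temperature is T_e = [S(1−α)/(4σ)]^¼ = 400.7 K.
The net upward flux σT_e⁴ is constant between every pair of levels, so T_k⁴ = (N+1−k)T_e⁴.
With k = 1: T_1 = (3+1−1)^¼·400.7 K = 527.3 K.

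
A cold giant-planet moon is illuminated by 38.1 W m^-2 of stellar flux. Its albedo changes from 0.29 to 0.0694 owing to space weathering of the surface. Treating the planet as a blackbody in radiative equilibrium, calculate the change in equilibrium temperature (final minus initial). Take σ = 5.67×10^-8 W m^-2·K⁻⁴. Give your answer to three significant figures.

7.31 kelvin

Before: T₁ = [38.10·0.71/(4σ)]^(1/4) = 104.5 K.
With α = 0.0694, T₂ = 111.8 K.
Change: 111.8 − 104.5 = 7.313 K.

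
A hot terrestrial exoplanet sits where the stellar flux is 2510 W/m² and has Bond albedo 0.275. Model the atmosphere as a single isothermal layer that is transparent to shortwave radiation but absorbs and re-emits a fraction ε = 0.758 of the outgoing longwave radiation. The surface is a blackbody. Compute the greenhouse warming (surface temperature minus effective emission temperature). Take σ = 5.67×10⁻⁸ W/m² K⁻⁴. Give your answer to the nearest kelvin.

38 kelvin

Effective emission temperature (TOA balance): σT_e⁴ = S(1−α)/4 = 454.9 W/m² → T_e = 299.3 K.
For a single slab of emissivity ε, T_s⁴ = 2T_e⁴/(2−ε); thus T_s = 299.3·(1.61)^(1/4) = 337.1 K.
The atmosphere warms the surface by 37.86 K.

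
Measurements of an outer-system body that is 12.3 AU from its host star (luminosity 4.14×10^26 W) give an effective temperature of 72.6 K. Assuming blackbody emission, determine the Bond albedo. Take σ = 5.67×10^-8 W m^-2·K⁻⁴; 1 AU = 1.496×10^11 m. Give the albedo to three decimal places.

d = 12.3 × 1.496×10^11 m = 1.840×10^12 m.
Flux at the orbit: S = L/(4πd²) = 4.14×10^26/(4π·(1.84×10^12)²) = 9.730 W m^-2.
Rearranging the radiative balance, α = 1 − 4σT⁴/S.
4σT⁴ = 4·5.67×10⁻⁸·(72.6)⁴ = 6.301 W m^-2.
1−α = 6.301/9.730 = 0.6475, so α = 0.3525.

0.352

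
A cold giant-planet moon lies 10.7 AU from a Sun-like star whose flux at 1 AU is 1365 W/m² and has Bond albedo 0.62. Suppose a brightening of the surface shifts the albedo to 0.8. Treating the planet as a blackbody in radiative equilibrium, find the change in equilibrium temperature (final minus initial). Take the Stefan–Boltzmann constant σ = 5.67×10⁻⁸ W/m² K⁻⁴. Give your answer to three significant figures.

-9.91 K

Flux at the orbit: S = 1365/(10.7)² = 11.92 W/m².
Before: T₁ = [11.92·0.38/(4σ)]^(1/4) = 66.85 K.
Final:   T₂ = [S(1−0.8)/(4σ)]^(1/4) = 56.94 K.
Change: 56.94 − 66.85 = -9.911 K.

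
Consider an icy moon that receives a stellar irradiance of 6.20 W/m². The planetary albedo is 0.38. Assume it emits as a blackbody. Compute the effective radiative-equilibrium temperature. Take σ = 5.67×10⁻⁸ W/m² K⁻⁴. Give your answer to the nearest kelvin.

64 K

Averaging over the sphere, the absorbed flux is S(1−α)/4 = 0.9610 W/m².
In equilibrium σT⁴ equals this, so T = 64.16 K.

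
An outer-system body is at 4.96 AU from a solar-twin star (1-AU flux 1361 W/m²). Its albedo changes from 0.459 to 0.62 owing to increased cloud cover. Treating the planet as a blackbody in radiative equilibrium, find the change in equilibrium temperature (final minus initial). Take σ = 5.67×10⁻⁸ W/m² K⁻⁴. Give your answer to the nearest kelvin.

-9 K

Flux at the orbit: S = 1361/(4.96)² = 55.32 W/m².
Initial: T₁ = [S(1−0.459)/(4σ)]^(1/4) = 107.2 K.
Final:   T₂ = [S(1−0.62)/(4σ)]^(1/4) = 98.12 K.
Change: 98.12 − 107.2 = -9.059 K.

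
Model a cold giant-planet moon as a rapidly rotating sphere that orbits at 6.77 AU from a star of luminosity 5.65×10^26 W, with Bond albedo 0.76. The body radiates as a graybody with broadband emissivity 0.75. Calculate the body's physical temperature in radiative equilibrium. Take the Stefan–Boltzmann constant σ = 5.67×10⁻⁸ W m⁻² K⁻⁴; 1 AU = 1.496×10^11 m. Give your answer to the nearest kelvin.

89 kelvin

d = 6.77 × 1.496×10^11 m = 1.013×10^12 m.
Flux at the orbit: S = L/(4πd²) = 5.65×10^26/(4π·(1.01×10^12)²) = 43.83 W m⁻².
The planet absorbs (1−α)S over its disc πR² and re-emits over 4πR², so the mean absorbed flux is (1−0.76)·43.83/4 = 2.630 W m⁻².
Equating to εσT⁴ with ε = 0.75: T = (2.630/0.75σ)^(1/4) = 88.68 K.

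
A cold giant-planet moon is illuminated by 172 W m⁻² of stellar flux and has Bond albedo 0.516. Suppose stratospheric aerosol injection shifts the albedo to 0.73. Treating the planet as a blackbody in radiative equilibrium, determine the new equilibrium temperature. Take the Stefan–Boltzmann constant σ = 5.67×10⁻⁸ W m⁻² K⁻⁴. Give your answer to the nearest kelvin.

T₂ = [S(1−α₂)/(4σ)]^(1/4) = [172.0·0.27/(4σ)]^(1/4) = 119.6 K.

120 K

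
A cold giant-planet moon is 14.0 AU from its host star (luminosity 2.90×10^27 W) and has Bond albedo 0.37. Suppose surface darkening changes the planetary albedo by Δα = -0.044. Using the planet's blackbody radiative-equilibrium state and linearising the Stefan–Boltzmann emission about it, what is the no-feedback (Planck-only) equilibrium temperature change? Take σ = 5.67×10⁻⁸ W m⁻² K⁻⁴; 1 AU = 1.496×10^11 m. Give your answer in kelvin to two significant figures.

d = 14.0 × 1.496×10^11 m = 2.094×10^12 m.
Flux at the orbit: S = L/(4πd²) = 2.90×10^27/(4π·(2.09×10^12)²) = 52.61 W m⁻².
The baseline emission temperature is T_e = 109.9 K.
TOA radiative forcing: ΔF = −S·Δα/4 = −52.61·(-0.044)/4 = 0.5787 W m⁻².
Planck response: λ_P = 4σT_e³ = 4·5.67×10⁻⁸·(109.9)³ = 0.3015 W m⁻²/K.
So ΔT₀ = 0.5787/0.3015 = 1.92 K.

1.9 K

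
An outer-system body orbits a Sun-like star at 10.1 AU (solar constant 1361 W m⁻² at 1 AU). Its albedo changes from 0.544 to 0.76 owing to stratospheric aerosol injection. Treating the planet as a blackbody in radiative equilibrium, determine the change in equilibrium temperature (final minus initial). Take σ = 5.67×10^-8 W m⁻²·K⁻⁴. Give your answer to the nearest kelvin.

Irradiance scales as 1/d², so S = 1361 W m⁻² × (1/10.1)² = 13.34 W m⁻².
With α = 0.544, T₁ = 71.97 K.
After:  T₂ = [13.34·0.24/(4σ)]^(1/4) = 61.30 K.
ΔT = T₂ − T₁ = -10.67 K.

-11 K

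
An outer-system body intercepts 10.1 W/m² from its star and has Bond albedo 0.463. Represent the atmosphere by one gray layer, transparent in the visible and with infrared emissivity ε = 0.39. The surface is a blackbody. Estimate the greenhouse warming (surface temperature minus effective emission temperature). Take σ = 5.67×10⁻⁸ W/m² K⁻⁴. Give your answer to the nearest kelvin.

At the top of the atmosphere, σT_e⁴ = S(1−α)/4 = 1.356 W/m², giving T_e = 69.93 K.
The surface balance (absorbed SW + ε·downward IR = σT_s⁴) with T_a⁴ = T_s⁴/2 reduces to T_s = T_e·[2/(2−ε)]^¼ = 73.83 K.
Greenhouse warming: T_s − T_e = 3.897 K.

4 K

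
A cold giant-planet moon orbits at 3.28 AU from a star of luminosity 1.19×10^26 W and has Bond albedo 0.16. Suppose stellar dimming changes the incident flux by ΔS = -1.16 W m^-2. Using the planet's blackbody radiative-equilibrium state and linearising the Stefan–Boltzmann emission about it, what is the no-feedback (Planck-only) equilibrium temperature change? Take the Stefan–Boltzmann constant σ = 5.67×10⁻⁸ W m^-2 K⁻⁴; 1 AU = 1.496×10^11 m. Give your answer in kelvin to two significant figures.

-0.81 K

Orbital distance: d = 3.28 AU = 4.907×10^11 m.
S = L/(4πd²) = 39.33 W m^-2.
The baseline emission temperature is T_e = 109.9 K.
TOA radiative forcing: ΔF = (1−α)ΔS/4 = 0.84·(-1.16)/4 = -0.2436 W m^-2.
Linearising σT⁴ gives d(σT⁴)/dT = 4σT_e³ = 0.3007 W m^-2 per K.
Hence the no-feedback warming is ΔF/(4σT_e³) = -0.810 K.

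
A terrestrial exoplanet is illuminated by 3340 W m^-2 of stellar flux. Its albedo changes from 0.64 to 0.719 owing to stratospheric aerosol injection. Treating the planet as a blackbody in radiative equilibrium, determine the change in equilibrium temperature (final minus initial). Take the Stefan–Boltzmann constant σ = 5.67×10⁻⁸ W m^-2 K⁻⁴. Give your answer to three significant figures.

-16.2 kelvin

With α = 0.64, T₁ = 269.8 K.
Final:   T₂ = [S(1−0.719)/(4σ)]^(1/4) = 253.6 K.
Change: 253.6 − 269.8 = -16.21 K.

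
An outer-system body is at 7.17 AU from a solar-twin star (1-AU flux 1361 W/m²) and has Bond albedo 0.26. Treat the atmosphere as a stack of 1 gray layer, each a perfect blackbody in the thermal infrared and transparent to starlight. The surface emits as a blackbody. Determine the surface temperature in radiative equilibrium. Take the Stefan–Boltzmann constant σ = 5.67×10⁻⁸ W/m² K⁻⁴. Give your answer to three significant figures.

Flux at the orbit: S = 1361/(7.17)² = 26.47 W/m².
Top-of-atmosphere balance: σT_e⁴ = S(1−α)/4 = 4.898 W/m² → T_e = 96.41 K.
With N = 1 opaque layers, T_s = (N+1)^(1/4)·T_e = 2^(1/4)·96.41 = 114.6 K.

115 K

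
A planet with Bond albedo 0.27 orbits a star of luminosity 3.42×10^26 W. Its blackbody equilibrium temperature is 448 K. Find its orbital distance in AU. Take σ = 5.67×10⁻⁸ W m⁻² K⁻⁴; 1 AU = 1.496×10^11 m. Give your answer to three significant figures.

0.312 AU

Required flux: S = 4σT⁴/(1−α) = 12520 W m⁻².
Then d = [L/(4πS)]^(1/2) = 4.663×10^10 m, i.e. 0.3117 AU.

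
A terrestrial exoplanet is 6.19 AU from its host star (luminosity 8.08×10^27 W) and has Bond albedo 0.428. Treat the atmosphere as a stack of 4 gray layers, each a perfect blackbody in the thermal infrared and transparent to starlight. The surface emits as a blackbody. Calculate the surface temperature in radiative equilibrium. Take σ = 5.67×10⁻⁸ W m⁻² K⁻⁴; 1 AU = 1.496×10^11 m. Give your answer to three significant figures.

d = 6.19 × 1.496×10^11 m = 9.260×10^11 m.
Spreading L over a sphere of radius d: S = 8.08×10^27/(4π·9.26×10^11²) = 749.8 W m⁻².
The effective emission temperature is T_e = [S(1−α)/(4σ)]^¼ = 208.5 K.
Layer-by-layer balance gives σT_s⁴ = (N+1)σT_e⁴, so T_s = 5^¼·208.5 = 311.8 K.

312 K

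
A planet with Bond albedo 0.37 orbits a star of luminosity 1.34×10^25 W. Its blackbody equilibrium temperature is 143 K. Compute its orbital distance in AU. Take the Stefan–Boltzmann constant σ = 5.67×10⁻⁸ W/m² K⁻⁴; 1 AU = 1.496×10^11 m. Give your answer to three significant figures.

0.563 AU

Energy balance gives S = 4σT⁴/(1−α) = 150.5 W/m².
Then d = [L/(4πS)]^(1/2) = 8.416×10^10 m, i.e. 0.5626 AU.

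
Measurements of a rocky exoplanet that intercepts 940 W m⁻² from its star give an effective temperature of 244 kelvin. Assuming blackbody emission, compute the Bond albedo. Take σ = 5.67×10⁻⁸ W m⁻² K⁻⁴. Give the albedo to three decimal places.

0.145

From σT⁴ = S(1−α)/4 we invert for α: 1−α = 4σT⁴/S.
σT⁴ = 201.0 W m⁻², so 4σT⁴ = 803.9 W m⁻².
Hence α = 1 − 803.9/940.0 = 0.1448.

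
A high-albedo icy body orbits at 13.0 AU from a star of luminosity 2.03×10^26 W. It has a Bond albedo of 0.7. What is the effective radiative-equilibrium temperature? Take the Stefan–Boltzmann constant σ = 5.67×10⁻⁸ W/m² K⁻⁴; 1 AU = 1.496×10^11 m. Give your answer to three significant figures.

48.8 K

d = 13.0 × 1.496×10^11 m = 1.945×10^12 m.
Spreading L over a sphere of radius d: S = 2.03×10^26/(4π·1.94×10^12²) = 4.271 W/m².
Averaging over the sphere, the absorbed flux is S(1−α)/4 = 0.3203 W/m².
In equilibrium σT⁴ equals this, so T = 48.75 K.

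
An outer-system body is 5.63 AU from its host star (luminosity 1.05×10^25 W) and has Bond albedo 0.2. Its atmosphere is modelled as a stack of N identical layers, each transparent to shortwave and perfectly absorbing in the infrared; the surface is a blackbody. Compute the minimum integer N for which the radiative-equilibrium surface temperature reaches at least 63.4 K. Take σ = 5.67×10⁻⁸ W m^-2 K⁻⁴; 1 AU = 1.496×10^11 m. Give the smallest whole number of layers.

Orbital distance: d = 5.63 AU = 8.422×10^11 m.
S = L/(4πd²) = 1.178 W m^-2.
The effective emission temperature is T_e = [S(1−α)/(4σ)]^¼ = 45.15 K.
T_s = (N+1)^(1/4)·T_e ≥ 63.4 K requires N+1 ≥ (T_s/T_e)⁴ = (63.4/45.15)⁴ = 3.889.
The minimum whole number is N = 3.

3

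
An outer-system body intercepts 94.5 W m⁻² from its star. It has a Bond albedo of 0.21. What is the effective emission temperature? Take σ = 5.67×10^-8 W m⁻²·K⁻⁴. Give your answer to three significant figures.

135 kelvin

Averaging over the sphere, the absorbed flux is S(1−α)/4 = 18.66 W m⁻².
Balancing against σT⁴: T = (18.66/5.67×10⁻⁸)^(1/4) = 134.7 K.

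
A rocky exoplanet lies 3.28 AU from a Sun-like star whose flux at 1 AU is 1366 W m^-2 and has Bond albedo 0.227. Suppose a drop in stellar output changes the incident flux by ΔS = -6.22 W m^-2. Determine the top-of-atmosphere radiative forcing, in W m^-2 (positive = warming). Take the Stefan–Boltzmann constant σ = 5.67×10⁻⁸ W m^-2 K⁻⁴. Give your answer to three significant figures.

-1.20 W m^-2

Irradiance scales as 1/d², so S = 1366 W m^-2 × (1/3.28)² = 127.0 W m^-2.
TOA radiative forcing: ΔF = (1−α)ΔS/4 = 0.773·(-6.22)/4 = -1.202 W m^-2.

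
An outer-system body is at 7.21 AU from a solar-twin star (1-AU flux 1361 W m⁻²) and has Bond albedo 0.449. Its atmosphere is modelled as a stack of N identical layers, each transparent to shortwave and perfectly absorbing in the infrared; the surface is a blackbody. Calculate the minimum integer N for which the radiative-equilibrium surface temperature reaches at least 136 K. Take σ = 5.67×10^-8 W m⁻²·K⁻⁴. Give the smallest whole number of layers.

Flux at the orbit: S = 1361/(7.21)² = 26.18 W m⁻².
The effective emission temperature is T_e = [S(1−α)/(4σ)]^¼ = 89.30 K.
Need (N+1)T_e⁴ ≥ T_s⁴, i.e. N+1 ≥ (136/89.30)⁴ = 5.378.
The minimum whole number is N = 5.

5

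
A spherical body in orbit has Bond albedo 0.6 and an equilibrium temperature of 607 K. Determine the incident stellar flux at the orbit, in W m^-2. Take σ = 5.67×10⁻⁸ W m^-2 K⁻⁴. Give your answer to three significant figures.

77000 W m^-2

Invert the energy balance for S: S = 4σT⁴/(1−α).
The emitted flux is σT⁴ = 7697 W m^-2.
S = 4·7697/0.4 = 76970 W m^-2.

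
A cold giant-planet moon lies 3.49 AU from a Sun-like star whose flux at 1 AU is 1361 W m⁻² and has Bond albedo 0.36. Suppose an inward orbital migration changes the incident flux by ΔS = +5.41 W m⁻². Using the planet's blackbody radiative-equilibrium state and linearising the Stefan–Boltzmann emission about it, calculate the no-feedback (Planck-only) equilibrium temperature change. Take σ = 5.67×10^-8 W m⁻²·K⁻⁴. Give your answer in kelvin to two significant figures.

By the inverse-square law, S = 1361/3.49² = 111.7 W m⁻².
The baseline emission temperature is T_e = 133.3 K.
Only a fraction (1−α) is absorbed and it's spread over 4πR², so ΔF = (1−α)ΔS/4 = 0.8656 W m⁻².
The Planck feedback parameter is 4σT_e³ = 0.5367 W m⁻²/K.
So ΔT₀ = 0.8656/0.5367 = 1.61 K.

1.6 K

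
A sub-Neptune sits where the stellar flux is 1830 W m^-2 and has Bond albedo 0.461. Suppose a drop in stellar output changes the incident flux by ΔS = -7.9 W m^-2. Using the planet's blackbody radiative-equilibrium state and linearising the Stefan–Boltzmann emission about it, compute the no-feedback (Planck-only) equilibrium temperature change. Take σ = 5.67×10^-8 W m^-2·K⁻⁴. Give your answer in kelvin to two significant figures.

-0.28 K

Reference equilibrium: T_e = [S(1−α)/(4σ)]^(1/4) = 256.8 K.
ΔF = Δ[S(1−α)]/4 = (1−0.461)·-7.9/4 = -1.065 W m^-2.
The Planck feedback parameter is 4σT_e³ = 3.841 W m^-2/K.
Hence the no-feedback warming is ΔF/(4σT_e³) = -0.277 K.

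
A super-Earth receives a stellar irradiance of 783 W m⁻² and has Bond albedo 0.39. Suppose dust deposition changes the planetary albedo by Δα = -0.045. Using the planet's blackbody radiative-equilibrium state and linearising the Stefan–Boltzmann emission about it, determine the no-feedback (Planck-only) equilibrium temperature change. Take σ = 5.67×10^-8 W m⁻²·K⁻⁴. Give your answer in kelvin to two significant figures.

4.0 kelvin

Unperturbed T_e = [783.0·(1−0.39)/(4σ)]^¼ = 214.2 K.
ΔF = −(S/4)Δα = −(783.0/4)×(-0.045) = 8.809 W m⁻².
Linearising σT⁴ gives d(σT⁴)/dT = 4σT_e³ = 2.230 W m⁻² per K.
Hence the no-feedback warming is ΔF/(4σT_e³) = 3.95 K.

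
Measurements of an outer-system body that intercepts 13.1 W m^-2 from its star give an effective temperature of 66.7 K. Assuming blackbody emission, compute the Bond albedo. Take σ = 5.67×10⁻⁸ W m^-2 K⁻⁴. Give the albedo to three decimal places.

Energy balance: S(1−α)/4 = σT⁴, so 1−α = 4σT⁴/S.
4σT⁴ = 4·5.67×10⁻⁸·(66.7)⁴ = 4.489 W m^-2.
1−α = 4.489/13.10 = 0.3427, so α = 0.6573.

0.657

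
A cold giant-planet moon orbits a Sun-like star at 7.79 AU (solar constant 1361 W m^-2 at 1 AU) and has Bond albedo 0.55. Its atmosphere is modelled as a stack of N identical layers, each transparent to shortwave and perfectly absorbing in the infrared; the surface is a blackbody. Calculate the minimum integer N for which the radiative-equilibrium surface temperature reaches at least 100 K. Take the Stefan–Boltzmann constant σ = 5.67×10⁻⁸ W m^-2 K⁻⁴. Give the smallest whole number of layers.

By the inverse-square law, S = 1361/7.79² = 22.43 W m^-2.
OLR = S(1−α)/4 = 2.523 W m^-2; the top layer radiates at T_e = 81.67 K.
Need (N+1)T_e⁴ ≥ T_s⁴, i.e. N+1 ≥ (100/81.67)⁴ = 2.247.
Rounding up, N = 2.

2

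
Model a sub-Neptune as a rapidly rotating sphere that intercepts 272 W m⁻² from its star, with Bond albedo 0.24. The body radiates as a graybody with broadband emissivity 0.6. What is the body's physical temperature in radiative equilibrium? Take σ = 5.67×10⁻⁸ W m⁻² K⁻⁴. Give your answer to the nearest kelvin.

Absorbed flux (global mean): S(1−α)/4 = 272.0·0.76/4 = 51.68 W m⁻².
Equating to εσT⁴ with ε = 0.6: T = (51.68/0.6σ)^(1/4) = 197.4 K.

197 kelvin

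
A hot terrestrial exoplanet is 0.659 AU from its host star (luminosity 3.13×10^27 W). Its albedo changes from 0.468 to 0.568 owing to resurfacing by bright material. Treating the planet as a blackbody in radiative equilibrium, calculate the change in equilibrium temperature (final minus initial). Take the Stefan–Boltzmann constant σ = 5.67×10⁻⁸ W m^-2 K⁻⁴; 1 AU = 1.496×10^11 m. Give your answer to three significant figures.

-25.1 K

d = 0.659 × 1.496×10^11 m = 9.859×10^10 m.
Flux at the orbit: S = L/(4πd²) = 3.13×10^27/(4π·(9.86×10^10)²) = 25630 W m^-2.
Initial: T₁ = [S(1−0.468)/(4σ)]^(1/4) = 495.2 K.
After:  T₂ = [25630·0.432/(4σ)]^(1/4) = 470.0 K.
Change: 470.0 − 495.2 = -25.12 K.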